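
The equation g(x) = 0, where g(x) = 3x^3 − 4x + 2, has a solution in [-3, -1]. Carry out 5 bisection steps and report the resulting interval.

m = -2, g(m) = -14 (−); new bracket [-2, -1]
m = -1.5, g(m) = -2.125 (−); new bracket [-1.5, -1]
m = -1.25, g(m) = 1.140625 (+); new bracket [-1.5, -1.25]
m = -1.375, g(m) = -0.2988 (−); new bracket [-1.375, -1.25]
m = -1.3125, g(m) = 0.467 (+); new bracket [-1.375, -1.3125]

[-1.375, -1.3125]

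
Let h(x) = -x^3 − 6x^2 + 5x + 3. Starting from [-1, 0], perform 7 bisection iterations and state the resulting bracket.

h(-0.5) = -0.875 < 0, so the root lies in [-0.5, 0]
h(-0.25) = 1.390625 > 0, so the root lies in [-0.5, -0.25]
h(-0.375) = 0.333984 > 0, so the root lies in [-0.5, -0.375]
h(-0.4375) = -0.2522 < 0, so the root lies in [-0.4375, -0.375]
h(-0.40625) = 0.0456 > 0, so the root lies in [-0.4375, -0.40625]
h(-0.421875) = -0.1022 < 0, so the root lies in [-0.421875, -0.40625]
h(-0.4140625) = -0.028 < 0, so the root lies in [-0.4140625, -0.40625]

[-0.4140625, -0.40625]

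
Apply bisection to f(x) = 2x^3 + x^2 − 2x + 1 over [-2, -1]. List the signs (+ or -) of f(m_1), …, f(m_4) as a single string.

x = -1.5 gives f = -0.5, negative; keep [-1.5, -1]
x = -1.25 gives f = 1.15625, positive; keep [-1.5, -1.25]
x = -1.375 gives f = 0.441406, positive; keep [-1.5, -1.375]
x = -1.4375 gives f = 0.0005, positive; keep [-1.5, -1.4375]

-+++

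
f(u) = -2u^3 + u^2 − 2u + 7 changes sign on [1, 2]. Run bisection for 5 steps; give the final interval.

u = 1.5 gives f = -0.5, negative; keep [1, 1.5]
u = 1.25 gives f = 2.15625, positive; keep [1.25, 1.5]
u = 1.375 gives f = 0.941406, positive; keep [1.375, 1.5]
u = 1.4375 gives f = 0.2505, positive; keep [1.4375, 1.5]
u = 1.46875 gives f = -0.1171, negative; keep [1.4375, 1.46875]

[1.4375, 1.46875]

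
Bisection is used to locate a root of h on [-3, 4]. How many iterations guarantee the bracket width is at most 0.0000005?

24

Width after n steps is 7/2^n. Need 2^n ≥ 7/0.0000005 = 14000000.
2^23 = 8388608 < 14000000 ≤ 2^24 = 16777216, so n = 24.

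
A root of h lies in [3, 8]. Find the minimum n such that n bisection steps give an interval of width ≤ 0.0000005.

Width after n steps is 5/2^n. Need 2^n ≥ 5/0.0000005 = 10000000.
2^23 = 8388608 < 10000000 ≤ 2^24 = 16777216, so n = 24.

24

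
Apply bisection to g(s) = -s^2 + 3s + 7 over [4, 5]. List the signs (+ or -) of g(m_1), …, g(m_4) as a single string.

m = 4.5, g(m) = 0.25 (+); new bracket [4.5, 5]
m = 4.75, g(m) = -1.3125 (−); new bracket [4.5, 4.75]
m = 4.625, g(m) = -0.515625 (−); new bracket [4.5, 4.625]
m = 4.5625, g(m) = -0.1289 (−); new bracket [4.5, 4.5625]

+---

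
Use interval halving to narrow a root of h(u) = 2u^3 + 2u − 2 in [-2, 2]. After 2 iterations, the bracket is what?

m = 0, h(m) = -2 (−); new bracket [0, 2]
m = 1, h(m) = 2 (+); new bracket [0, 1]

[0, 1]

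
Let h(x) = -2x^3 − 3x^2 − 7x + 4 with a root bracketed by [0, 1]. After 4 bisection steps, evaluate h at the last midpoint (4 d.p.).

0.1958

x = 0.5 gives h = -0.5, negative; keep [0, 0.5]
x = 0.25 gives h = 2.03125, positive; keep [0.25, 0.5]
x = 0.375 gives h = 0.847656, positive; keep [0.375, 0.5]
x = 0.4375 gives h = 0.1958, positive; keep [0.4375, 0.5]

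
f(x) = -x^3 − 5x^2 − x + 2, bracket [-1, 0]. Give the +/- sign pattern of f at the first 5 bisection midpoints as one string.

m = -0.5, f(m) = 1.375 (+); new bracket [-1, -0.5]
m = -0.75, f(m) = 0.359375 (+); new bracket [-1, -0.75]
m = -0.875, f(m) = -0.283203 (−); new bracket [-0.875, -0.75]
m = -0.8125, f(m) = 0.0481 (+); new bracket [-0.875, -0.8125]
m = -0.84375, f(m) = -0.1151 (−); new bracket [-0.84375, -0.8125]

++-+-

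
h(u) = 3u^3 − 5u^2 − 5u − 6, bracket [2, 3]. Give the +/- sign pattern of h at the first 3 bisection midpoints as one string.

-++

u = 2.5 gives h = -2.875, negative; keep [2.5, 3]
u = 2.75 gives h = 4.828125, positive; keep [2.5, 2.75]
u = 2.625 gives h = 0.685547, positive; keep [2.5, 2.625]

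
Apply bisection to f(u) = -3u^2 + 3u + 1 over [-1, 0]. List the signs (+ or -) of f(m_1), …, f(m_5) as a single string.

m = -0.5, f(m) = -1.25 (−); new bracket [-0.5, 0]
m = -0.25, f(m) = 0.0625 (+); new bracket [-0.5, -0.25]
m = -0.375, f(m) = -0.546875 (−); new bracket [-0.375, -0.25]
m = -0.3125, f(m) = -0.2305 (−); new bracket [-0.3125, -0.25]
m = -0.28125, f(m) = -0.0811 (−); new bracket [-0.28125, -0.25]

-+---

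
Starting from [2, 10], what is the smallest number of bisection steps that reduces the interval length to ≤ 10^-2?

Width after n steps is 8/2^n. Need 2^n ≥ 8/10^-2 = 800.
2^9 = 512 < 800 ≤ 2^10 = 1024, so n = 10.

10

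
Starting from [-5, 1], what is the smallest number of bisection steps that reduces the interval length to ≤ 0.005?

11

Width after n steps is 6/2^n. Need 2^n ≥ 6/0.005 = 1200.
2^10 = 1024 < 1200 ≤ 2^11 = 2048, so n = 11.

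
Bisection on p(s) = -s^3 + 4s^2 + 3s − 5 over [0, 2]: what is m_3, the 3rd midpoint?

0.75

m = 1, p(m) = 1 (+); new bracket [0, 1]
m = 0.5, p(m) = -2.625 (−); new bracket [0.5, 1]
m = 0.75, p(m) = -0.921875 (−); new bracket [0.75, 1]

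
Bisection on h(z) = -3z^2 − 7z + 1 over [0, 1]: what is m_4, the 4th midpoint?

m = 0.5, h(m) = -3.25 (−); new bracket [0, 0.5]
m = 0.25, h(m) = -0.9375 (−); new bracket [0, 0.25]
m = 0.125, h(m) = 0.078125 (+); new bracket [0.125, 0.25]
m = 0.1875, h(m) = -0.418 (−); new bracket [0.125, 0.1875]

0.1875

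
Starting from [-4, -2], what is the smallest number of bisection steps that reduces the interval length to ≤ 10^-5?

Width after n steps is 2/2^n. Need 2^n ≥ 2/10^-5 = 200000.
2^17 = 131072 < 200000 ≤ 2^18 = 262144, so n = 18.

18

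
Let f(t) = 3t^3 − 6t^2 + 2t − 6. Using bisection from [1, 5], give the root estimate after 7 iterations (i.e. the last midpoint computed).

f(3) = 27 > 0, so the root lies in [1, 3]
f(2) = -2 < 0, so the root lies in [2, 3]
f(2.5) = 8.375 > 0, so the root lies in [2, 2.5]
f(2.25) = 2.2969 > 0, so the root lies in [2, 2.25]
f(2.125) = -0.0566 < 0, so the root lies in [2.125, 2.25]
f(2.1875) = 1.0667 > 0, so the root lies in [2.125, 2.1875]
f(2.15625) = 0.4919 > 0, so the root lies in [2.125, 2.15625]

2.15625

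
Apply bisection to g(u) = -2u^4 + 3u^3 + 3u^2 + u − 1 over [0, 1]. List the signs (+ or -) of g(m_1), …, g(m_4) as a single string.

u = 0.5 gives g = 0.5, positive; keep [0, 0.5]
u = 0.25 gives g = -0.523438, negative; keep [0.25, 0.5]
u = 0.375 gives g = -0.084473, negative; keep [0.375, 0.5]
u = 0.4375 gives g = 0.1897, positive; keep [0.375, 0.4375]

+--+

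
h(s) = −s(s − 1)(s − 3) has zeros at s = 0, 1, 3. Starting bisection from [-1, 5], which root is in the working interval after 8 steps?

s = 2 gives h = 2, positive; keep [2, 5]
s = 3.5 gives h = -4.375, negative; keep [2, 3.5]
s = 2.75 gives h = 1.203125, positive; keep [2.75, 3.5]
s = 3.125 gives h = -0.8301, negative; keep [2.75, 3.125]
s = 2.9375 gives h = 0.3557, positive; keep [2.9375, 3.125]
s = 3.03125 gives h = -0.1924, negative; keep [2.9375, 3.03125]
s = 2.984375 gives h = 0.0925, positive; keep [2.984375, 3.03125]
s = 3.0078125 gives h = -0.0472, negative; keep [2.984375, 3.0078125]

3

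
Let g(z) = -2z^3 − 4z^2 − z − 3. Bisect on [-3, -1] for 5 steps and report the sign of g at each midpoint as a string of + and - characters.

-+++-

z = -2 gives g = -1, negative; keep [-3, -2]
z = -2.5 gives g = 5.75, positive; keep [-2.5, -2]
z = -2.25 gives g = 1.78125, positive; keep [-2.25, -2]
z = -2.125 gives g = 0.2539, positive; keep [-2.125, -2]
z = -2.0625 gives g = -0.4058, negative; keep [-2.125, -2.0625]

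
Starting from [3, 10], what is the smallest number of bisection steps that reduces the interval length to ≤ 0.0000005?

24

Width after n steps is 7/2^n. Need 2^n ≥ 7/0.0000005 = 14000000.
2^23 = 8388608 < 14000000 ≤ 2^24 = 16777216, so n = 24.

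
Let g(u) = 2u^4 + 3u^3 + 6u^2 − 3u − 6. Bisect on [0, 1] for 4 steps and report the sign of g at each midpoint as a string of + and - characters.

m = 0.5, g(m) = -5.5 (−); new bracket [0.5, 1]
m = 0.75, g(m) = -2.976562 (−); new bracket [0.75, 1]
m = 0.875, g(m) = -0.849121 (−); new bracket [0.875, 1]
m = 0.9375, g(m) = 0.4778 (+); new bracket [0.875, 0.9375]

---+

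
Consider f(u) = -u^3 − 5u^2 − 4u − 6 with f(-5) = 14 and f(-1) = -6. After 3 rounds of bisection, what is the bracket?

f(-3) = -12 < 0, so the root lies in [-5, -3]
f(-4) = -6 < 0, so the root lies in [-5, -4]
f(-4.5) = 1.875 > 0, so the root lies in [-4.5, -4]

[-4.5, -4]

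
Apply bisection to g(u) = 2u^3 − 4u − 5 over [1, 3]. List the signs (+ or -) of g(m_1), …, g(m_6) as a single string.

+--+-+

m = 2, g(m) = 3 (+); new bracket [1, 2]
m = 1.5, g(m) = -4.25 (−); new bracket [1.5, 2]
m = 1.75, g(m) = -1.28125 (−); new bracket [1.75, 2]
m = 1.875, g(m) = 0.6836 (+); new bracket [1.75, 1.875]
m = 1.8125, g(m) = -0.3413 (−); new bracket [1.8125, 1.875]
m = 1.84375, g(m) = 0.1603 (+); new bracket [1.8125, 1.84375]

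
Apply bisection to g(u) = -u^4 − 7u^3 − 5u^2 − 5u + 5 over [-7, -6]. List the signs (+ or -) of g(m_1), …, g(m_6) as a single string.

-+-++-

g(-6.5) = -36.4375 < 0, so the root lies in [-6.5, -6]
g(-6.25) = 24.042969 > 0, so the root lies in [-6.5, -6.25]
g(-6.375) = -4.400635 < 0, so the root lies in [-6.375, -6.25]
g(-6.3125) = 10.2568 > 0, so the root lies in [-6.375, -6.3125]
g(-6.34375) = 3.0387 > 0, so the root lies in [-6.375, -6.34375]
g(-6.359375) = -0.6531 < 0, so the root lies in [-6.359375, -6.34375]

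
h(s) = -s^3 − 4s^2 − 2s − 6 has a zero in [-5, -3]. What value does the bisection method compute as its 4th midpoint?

s = -4 gives h = 2, positive; keep [-4, -3]
s = -3.5 gives h = -5.125, negative; keep [-4, -3.5]
s = -3.75 gives h = -2.015625, negative; keep [-4, -3.75]
s = -3.875 gives h = -0.127, negative; keep [-4, -3.875]

-3.875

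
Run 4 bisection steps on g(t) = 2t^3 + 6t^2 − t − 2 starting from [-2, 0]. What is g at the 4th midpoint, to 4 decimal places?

0.4805

t = -1 gives g = 3, positive; keep [-1, 0]
t = -0.5 gives g = -0.25, negative; keep [-1, -0.5]
t = -0.75 gives g = 1.28125, positive; keep [-0.75, -0.5]
t = -0.625 gives g = 0.4805, positive; keep [-0.625, -0.5]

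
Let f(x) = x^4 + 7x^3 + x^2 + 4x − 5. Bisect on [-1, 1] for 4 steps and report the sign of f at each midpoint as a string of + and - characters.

--+-

x = 0 gives f = -5, negative; keep [0, 1]
x = 0.5 gives f = -1.8125, negative; keep [0.5, 1]
x = 0.75 gives f = 1.832031, positive; keep [0.5, 0.75]
x = 0.625 gives f = -0.2478, negative; keep [0.625, 0.75]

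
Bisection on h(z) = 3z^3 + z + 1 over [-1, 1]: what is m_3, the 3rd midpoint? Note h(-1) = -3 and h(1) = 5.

-0.75

midpoint 0: h = 1 > 0 → [-1, 0]
midpoint -0.5: h = 0.125 > 0 → [-1, -0.5]
midpoint -0.75: h = -1.015625 < 0 → [-0.75, -0.5]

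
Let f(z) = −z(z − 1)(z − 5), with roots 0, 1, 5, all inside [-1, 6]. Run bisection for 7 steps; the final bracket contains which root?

5

midpoint 2.5: f = 9.375 > 0 → [2.5, 6]
midpoint 4.25: f = 10.359375 > 0 → [4.25, 6]
midpoint 5.125: f = -2.642578 < 0 → [4.25, 5.125]
midpoint 4.6875: f = 5.4016 > 0 → [4.6875, 5.125]
midpoint 4.90625: f = 1.7967 > 0 → [4.90625, 5.125]
midpoint 5.015625: f = -0.3147 < 0 → [4.90625, 5.015625]
midpoint 4.9609375: f = 0.7676 > 0 → [4.9609375, 5.015625]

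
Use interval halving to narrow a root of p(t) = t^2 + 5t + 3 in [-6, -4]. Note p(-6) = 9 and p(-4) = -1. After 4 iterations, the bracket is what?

t = -5 gives p = 3, positive; keep [-5, -4]
t = -4.5 gives p = 0.75, positive; keep [-4.5, -4]
t = -4.25 gives p = -0.1875, negative; keep [-4.5, -4.25]
t = -4.375 gives p = 0.2656, positive; keep [-4.375, -4.25]

[-4.375, -4.25]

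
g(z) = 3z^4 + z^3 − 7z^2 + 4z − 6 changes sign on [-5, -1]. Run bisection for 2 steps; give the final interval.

[-3, -2]

z = -3 gives g = 135, positive; keep [-3, -1]
z = -2 gives g = -2, negative; keep [-3, -2]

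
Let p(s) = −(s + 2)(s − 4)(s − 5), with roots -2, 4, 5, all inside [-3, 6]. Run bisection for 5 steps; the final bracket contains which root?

-2

midpoint 1.5: p = -30.625 < 0 → [-3, 1.5]
midpoint -0.75: p = -34.140625 < 0 → [-3, -0.75]
midpoint -1.875: p = -5.048828 < 0 → [-3, -1.875]
midpoint -2.4375: p = 20.947 > 0 → [-2.4375, -1.875]
midpoint -2.15625: p = 6.8837 > 0 → [-2.15625, -1.875]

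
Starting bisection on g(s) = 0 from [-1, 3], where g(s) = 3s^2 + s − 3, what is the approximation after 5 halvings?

0.875

g(1) = 1 > 0, so the root lies in [-1, 1]
g(0) = -3 < 0, so the root lies in [0, 1]
g(0.5) = -1.75 < 0, so the root lies in [0.5, 1]
g(0.75) = -0.5625 < 0, so the root lies in [0.75, 1]
g(0.875) = 0.1719 > 0, so the root lies in [0.75, 0.875]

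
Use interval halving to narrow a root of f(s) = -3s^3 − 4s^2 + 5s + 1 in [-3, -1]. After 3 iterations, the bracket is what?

[-2.25, -2]

m = -2, f(m) = -1 (−); new bracket [-3, -2]
m = -2.5, f(m) = 10.375 (+); new bracket [-2.5, -2]
m = -2.25, f(m) = 3.671875 (+); new bracket [-2.25, -2]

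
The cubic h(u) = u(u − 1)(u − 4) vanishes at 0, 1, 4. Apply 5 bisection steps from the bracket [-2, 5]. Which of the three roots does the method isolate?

u = 1.5 gives h = -1.875, negative; keep [1.5, 5]
u = 3.25 gives h = -5.484375, negative; keep [3.25, 5]
u = 4.125 gives h = 1.611328, positive; keep [3.25, 4.125]
u = 3.6875 gives h = -3.0969, negative; keep [3.6875, 4.125]
u = 3.90625 gives h = -1.0643, negative; keep [3.90625, 4.125]

4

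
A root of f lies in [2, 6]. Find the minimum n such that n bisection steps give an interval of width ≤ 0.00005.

17

Width after n steps is 4/2^n. Need 2^n ≥ 4/0.00005 = 80000.
2^16 = 65536 < 80000 ≤ 2^17 = 131072, so n = 17.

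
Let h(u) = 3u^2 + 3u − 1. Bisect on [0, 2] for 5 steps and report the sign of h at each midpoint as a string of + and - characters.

midpoint 1: h = 5 > 0 → [0, 1]
midpoint 0.5: h = 1.25 > 0 → [0, 0.5]
midpoint 0.25: h = -0.0625 < 0 → [0.25, 0.5]
midpoint 0.375: h = 0.5469 > 0 → [0.25, 0.375]
midpoint 0.3125: h = 0.2305 > 0 → [0.25, 0.3125]

++-++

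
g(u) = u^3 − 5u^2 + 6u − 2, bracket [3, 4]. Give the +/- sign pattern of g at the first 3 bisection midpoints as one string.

m = 3.5, g(m) = 0.625 (+); new bracket [3, 3.5]
m = 3.25, g(m) = -0.984375 (−); new bracket [3.25, 3.5]
m = 3.375, g(m) = -0.259766 (−); new bracket [3.375, 3.5]

+--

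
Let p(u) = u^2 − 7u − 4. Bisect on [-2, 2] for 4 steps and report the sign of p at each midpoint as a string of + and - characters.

-+-+

p(0) = -4 < 0, so the root lies in [-2, 0]
p(-1) = 4 > 0, so the root lies in [-1, 0]
p(-0.5) = -0.25 < 0, so the root lies in [-1, -0.5]
p(-0.75) = 1.8125 > 0, so the root lies in [-0.75, -0.5]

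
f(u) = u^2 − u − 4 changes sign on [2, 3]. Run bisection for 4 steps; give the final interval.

[2.5, 2.5625]

f(2.5) = -0.25 < 0, so the root lies in [2.5, 3]
f(2.75) = 0.8125 > 0, so the root lies in [2.5, 2.75]
f(2.625) = 0.265625 > 0, so the root lies in [2.5, 2.625]
f(2.5625) = 0.0039 > 0, so the root lies in [2.5, 2.5625]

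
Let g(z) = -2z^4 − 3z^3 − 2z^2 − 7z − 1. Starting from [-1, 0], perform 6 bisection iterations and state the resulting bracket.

z = -0.5 gives g = 2.25, positive; keep [-0.5, 0]
z = -0.25 gives g = 0.664062, positive; keep [-0.25, 0]
z = -0.125 gives g = -0.150879, negative; keep [-0.25, -0.125]
z = -0.1875 gives g = 0.2595, positive; keep [-0.1875, -0.125]
z = -0.15625 gives g = 0.0552, positive; keep [-0.15625, -0.125]
z = -0.140625 gives g = -0.0476, negative; keep [-0.15625, -0.140625]

[-0.15625, -0.140625]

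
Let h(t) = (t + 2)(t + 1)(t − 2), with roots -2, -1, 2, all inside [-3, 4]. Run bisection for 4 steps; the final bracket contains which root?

t = 0.5 gives h = -5.625, negative; keep [0.5, 4]
t = 2.25 gives h = 3.453125, positive; keep [0.5, 2.25]
t = 1.375 gives h = -5.009766, negative; keep [1.375, 2.25]
t = 1.8125 gives h = -2.0105, negative; keep [1.8125, 2.25]

2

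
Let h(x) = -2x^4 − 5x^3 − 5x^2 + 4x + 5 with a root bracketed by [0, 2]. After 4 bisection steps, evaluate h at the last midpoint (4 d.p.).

m = 1, h(m) = -3 (−); new bracket [0, 1]
m = 0.5, h(m) = 5 (+); new bracket [0.5, 1]
m = 0.75, h(m) = 2.445312 (+); new bracket [0.75, 1]
m = 0.875, h(m) = 0.1499 (+); new bracket [0.875, 1]

0.1499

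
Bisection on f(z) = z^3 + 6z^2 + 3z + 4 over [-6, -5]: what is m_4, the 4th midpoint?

f(-5.5) = 2.625 > 0, so the root lies in [-6, -5.5]
f(-5.75) = -4.984375 < 0, so the root lies in [-5.75, -5.5]
f(-5.625) = -1.009766 < 0, so the root lies in [-5.625, -5.5]
f(-5.5625) = 0.8494 > 0, so the root lies in [-5.625, -5.5625]

-5.5625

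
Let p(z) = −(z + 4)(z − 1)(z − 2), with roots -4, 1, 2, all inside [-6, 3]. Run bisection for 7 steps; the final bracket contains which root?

m = -1.5, p(m) = -21.875 (−); new bracket [-6, -1.5]
m = -3.75, p(m) = -6.828125 (−); new bracket [-6, -3.75]
m = -4.875, p(m) = 35.341797 (+); new bracket [-4.875, -3.75]
m = -4.3125, p(m) = 10.4797 (+); new bracket [-4.3125, -3.75]
m = -4.03125, p(m) = 0.9483 (+); new bracket [-4.03125, -3.75]
m = -3.890625, p(m) = -3.151 (−); new bracket [-4.03125, -3.890625]
m = -3.9609375, p(m) = -1.1551 (−); new bracket [-4.03125, -3.9609375]

-4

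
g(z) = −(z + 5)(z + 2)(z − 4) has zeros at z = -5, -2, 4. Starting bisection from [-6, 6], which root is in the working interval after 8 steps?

m = 0, g(m) = 40 (+); new bracket [0, 6]
m = 3, g(m) = 40 (+); new bracket [3, 6]
m = 4.5, g(m) = -30.875 (−); new bracket [3, 4.5]
m = 3.75, g(m) = 12.5781 (+); new bracket [3.75, 4.5]
m = 4.125, g(m) = -6.9863 (−); new bracket [3.75, 4.125]
m = 3.9375, g(m) = 3.3167 (+); new bracket [3.9375, 4.125]
m = 4.03125, g(m) = -1.7022 (−); new bracket [3.9375, 4.03125]
m = 3.984375, g(m) = 0.8401 (+); new bracket [3.984375, 4.03125]

4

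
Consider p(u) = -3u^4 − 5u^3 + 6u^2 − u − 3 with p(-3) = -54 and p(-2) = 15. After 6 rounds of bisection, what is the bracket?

[-2.46875, -2.453125]

u = -2.5 gives p = -2.0625, negative; keep [-2.5, -2]
u = -2.25 gives p = 9.691406, positive; keep [-2.5, -2.25]
u = -2.375 gives p = 4.751221, positive; keep [-2.5, -2.375]
u = -2.4375 gives p = 1.5959, positive; keep [-2.5, -2.4375]
u = -2.46875 gives p = -0.1682, negative; keep [-2.46875, -2.4375]
u = -2.453125 gives p = 0.7299, positive; keep [-2.46875, -2.453125]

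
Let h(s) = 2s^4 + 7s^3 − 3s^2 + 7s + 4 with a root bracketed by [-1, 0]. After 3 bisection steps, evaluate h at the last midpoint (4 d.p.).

h(-0.5) = -1 < 0, so the root lies in [-0.5, 0]
h(-0.25) = 1.960938 > 0, so the root lies in [-0.5, -0.25]
h(-0.375) = 0.623535 > 0, so the root lies in [-0.5, -0.375]

0.6235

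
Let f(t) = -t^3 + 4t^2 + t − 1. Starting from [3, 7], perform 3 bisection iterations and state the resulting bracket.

[4, 4.5]

f(5) = -21 < 0, so the root lies in [3, 5]
f(4) = 3 > 0, so the root lies in [4, 5]
f(4.5) = -6.625 < 0, so the root lies in [4, 4.5]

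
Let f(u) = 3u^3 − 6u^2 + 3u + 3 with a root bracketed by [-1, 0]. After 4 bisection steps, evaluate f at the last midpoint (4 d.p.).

m = -0.5, f(m) = -0.375 (−); new bracket [-0.5, 0]
m = -0.25, f(m) = 1.828125 (+); new bracket [-0.5, -0.25]
m = -0.375, f(m) = 0.873047 (+); new bracket [-0.5, -0.375]
m = -0.4375, f(m) = 0.2878 (+); new bracket [-0.5, -0.4375]

0.2878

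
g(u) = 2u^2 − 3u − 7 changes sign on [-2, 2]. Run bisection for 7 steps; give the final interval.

midpoint 0: g = -7 < 0 → [-2, 0]
midpoint -1: g = -2 < 0 → [-2, -1]
midpoint -1.5: g = 2 > 0 → [-1.5, -1]
midpoint -1.25: g = -0.125 < 0 → [-1.5, -1.25]
midpoint -1.375: g = 0.9062 > 0 → [-1.375, -1.25]
midpoint -1.3125: g = 0.3828 > 0 → [-1.3125, -1.25]
midpoint -1.28125: g = 0.127 > 0 → [-1.28125, -1.25]

[-1.28125, -1.25]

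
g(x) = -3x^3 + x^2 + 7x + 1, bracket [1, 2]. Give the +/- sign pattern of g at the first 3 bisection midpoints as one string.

++-

x = 1.5 gives g = 3.625, positive; keep [1.5, 2]
x = 1.75 gives g = 0.234375, positive; keep [1.75, 2]
x = 1.875 gives g = -2.134766, negative; keep [1.75, 1.875]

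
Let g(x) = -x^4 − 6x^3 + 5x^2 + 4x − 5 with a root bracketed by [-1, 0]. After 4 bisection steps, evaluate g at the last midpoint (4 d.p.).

g(-0.5) = -5.0625 < 0, so the root lies in [-1, -0.5]
g(-0.75) = -2.972656 < 0, so the root lies in [-1, -0.75]
g(-0.875) = -1.238525 < 0, so the root lies in [-1, -0.875]
g(-0.9375) = -0.1841 < 0, so the root lies in [-1, -0.9375]

-0.1841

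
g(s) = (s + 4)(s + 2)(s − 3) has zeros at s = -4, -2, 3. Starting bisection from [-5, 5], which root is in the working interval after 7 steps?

3

m = 0, g(m) = -24 (−); new bracket [0, 5]
m = 2.5, g(m) = -14.625 (−); new bracket [2.5, 5]
m = 3.75, g(m) = 33.421875 (+); new bracket [2.5, 3.75]
m = 3.125, g(m) = 4.5645 (+); new bracket [2.5, 3.125]
m = 2.8125, g(m) = -6.1472 (−); new bracket [2.8125, 3.125]
m = 2.96875, g(m) = -1.0821 (−); new bracket [2.96875, 3.125]
m = 3.046875, g(m) = 1.6671 (+); new bracket [2.96875, 3.046875]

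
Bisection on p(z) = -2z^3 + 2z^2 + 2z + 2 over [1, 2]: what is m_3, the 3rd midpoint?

m = 1.5, p(m) = 2.75 (+); new bracket [1.5, 2]
m = 1.75, p(m) = 0.90625 (+); new bracket [1.75, 2]
m = 1.875, p(m) = -0.402344 (−); new bracket [1.75, 1.875]

1.875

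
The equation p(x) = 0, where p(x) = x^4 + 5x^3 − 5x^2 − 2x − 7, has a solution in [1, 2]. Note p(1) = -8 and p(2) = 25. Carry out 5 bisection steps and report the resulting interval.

p(1.5) = 0.6875 > 0, so the root lies in [1, 1.5]
p(1.25) = -5.105469 < 0, so the root lies in [1.25, 1.5]
p(1.375) = -2.630615 < 0, so the root lies in [1.375, 1.5]
p(1.4375) = -1.0847 < 0, so the root lies in [1.4375, 1.5]
p(1.46875) = -0.2279 < 0, so the root lies in [1.46875, 1.5]

[1.46875, 1.5]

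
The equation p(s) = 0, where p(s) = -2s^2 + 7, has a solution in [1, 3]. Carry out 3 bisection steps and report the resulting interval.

[1.75, 2]

p(2) = -1 < 0, so the root lies in [1, 2]
p(1.5) = 2.5 > 0, so the root lies in [1.5, 2]
p(1.75) = 0.875 > 0, so the root lies in [1.75, 2]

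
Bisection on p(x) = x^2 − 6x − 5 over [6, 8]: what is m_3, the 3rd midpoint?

midpoint 7: p = 2 > 0 → [6, 7]
midpoint 6.5: p = -1.75 < 0 → [6.5, 7]
midpoint 6.75: p = 0.0625 > 0 → [6.5, 6.75]

6.75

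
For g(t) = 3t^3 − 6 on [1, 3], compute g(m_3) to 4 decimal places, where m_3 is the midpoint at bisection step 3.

t = 2 gives g = 18, positive; keep [1, 2]
t = 1.5 gives g = 4.125, positive; keep [1, 1.5]
t = 1.25 gives g = -0.140625, negative; keep [1.25, 1.5]

-0.1406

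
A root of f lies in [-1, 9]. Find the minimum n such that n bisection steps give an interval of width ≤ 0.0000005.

25

Width after n steps is 10/2^n. Need 2^n ≥ 10/0.0000005 = 20000000.
2^24 = 16777216 < 20000000 ≤ 2^25 = 33554432, so n = 25.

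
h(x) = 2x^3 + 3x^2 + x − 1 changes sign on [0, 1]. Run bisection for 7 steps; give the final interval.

h(0.5) = 0.5 > 0, so the root lies in [0, 0.5]
h(0.25) = -0.53125 < 0, so the root lies in [0.25, 0.5]
h(0.375) = -0.097656 < 0, so the root lies in [0.375, 0.5]
h(0.4375) = 0.1792 > 0, so the root lies in [0.375, 0.4375]
h(0.40625) = 0.0355 > 0, so the root lies in [0.375, 0.40625]
h(0.390625) = -0.0324 < 0, so the root lies in [0.390625, 0.40625]
h(0.3984375) = 0.0012 > 0, so the root lies in [0.390625, 0.3984375]

[0.390625, 0.3984375]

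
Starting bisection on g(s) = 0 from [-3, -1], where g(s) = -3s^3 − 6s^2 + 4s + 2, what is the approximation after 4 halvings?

-2.375

m = -2, g(m) = -6 (−); new bracket [-3, -2]
m = -2.5, g(m) = 1.375 (+); new bracket [-2.5, -2]
m = -2.25, g(m) = -3.203125 (−); new bracket [-2.5, -2.25]
m = -2.375, g(m) = -1.1543 (−); new bracket [-2.5, -2.375]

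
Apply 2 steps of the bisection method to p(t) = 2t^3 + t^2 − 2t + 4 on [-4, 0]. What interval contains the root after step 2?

midpoint -2: p = -4 < 0 → [-2, 0]
midpoint -1: p = 5 > 0 → [-2, -1]

[-2, -1]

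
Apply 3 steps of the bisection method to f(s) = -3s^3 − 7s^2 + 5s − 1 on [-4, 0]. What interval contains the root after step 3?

s = -2 gives f = -15, negative; keep [-4, -2]
s = -3 gives f = 2, positive; keep [-3, -2]
s = -2.5 gives f = -10.375, negative; keep [-3, -2.5]

[-3, -2.5]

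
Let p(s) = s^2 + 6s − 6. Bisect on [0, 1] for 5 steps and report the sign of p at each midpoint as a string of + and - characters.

p(0.5) = -2.75 < 0, so the root lies in [0.5, 1]
p(0.75) = -0.9375 < 0, so the root lies in [0.75, 1]
p(0.875) = 0.015625 > 0, so the root lies in [0.75, 0.875]
p(0.8125) = -0.4648 < 0, so the root lies in [0.8125, 0.875]
p(0.84375) = -0.2256 < 0, so the root lies in [0.84375, 0.875]

--+--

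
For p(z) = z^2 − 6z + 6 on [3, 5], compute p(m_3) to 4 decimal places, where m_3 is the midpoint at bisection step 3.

z = 4 gives p = -2, negative; keep [4, 5]
z = 4.5 gives p = -0.75, negative; keep [4.5, 5]
z = 4.75 gives p = 0.0625, positive; keep [4.5, 4.75]

0.0625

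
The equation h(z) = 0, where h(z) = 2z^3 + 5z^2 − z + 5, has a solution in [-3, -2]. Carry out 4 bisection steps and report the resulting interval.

[-3, -2.9375]

z = -2.5 gives h = 7.5, positive; keep [-3, -2.5]
z = -2.75 gives h = 3.96875, positive; keep [-3, -2.75]
z = -2.875 gives h = 1.675781, positive; keep [-3, -2.875]
z = -2.9375 gives h = 0.3872, positive; keep [-3, -2.9375]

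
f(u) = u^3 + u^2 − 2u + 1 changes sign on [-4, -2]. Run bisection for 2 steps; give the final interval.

u = -3 gives f = -11, negative; keep [-3, -2]
u = -2.5 gives f = -3.375, negative; keep [-2.5, -2]

[-2.5, -2]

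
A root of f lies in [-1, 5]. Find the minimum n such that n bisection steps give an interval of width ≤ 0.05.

Width after n steps is 6/2^n. Need 2^n ≥ 6/0.05 = 120.
2^6 = 64 < 120 ≤ 2^7 = 128, so n = 7.

7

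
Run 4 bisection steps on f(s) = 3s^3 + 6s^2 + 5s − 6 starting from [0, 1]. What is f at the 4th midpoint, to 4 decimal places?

midpoint 0.5: f = -1.625 < 0 → [0.5, 1]
midpoint 0.75: f = 2.390625 > 0 → [0.5, 0.75]
midpoint 0.625: f = 0.201172 > 0 → [0.5, 0.625]
midpoint 0.5625: f = -0.7551 < 0 → [0.5625, 0.625]

-0.7551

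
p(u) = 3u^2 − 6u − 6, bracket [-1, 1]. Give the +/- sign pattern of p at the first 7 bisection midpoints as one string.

midpoint 0: p = -6 < 0 → [-1, 0]
midpoint -0.5: p = -2.25 < 0 → [-1, -0.5]
midpoint -0.75: p = 0.1875 > 0 → [-0.75, -0.5]
midpoint -0.625: p = -1.0781 < 0 → [-0.75, -0.625]
midpoint -0.6875: p = -0.457 < 0 → [-0.75, -0.6875]
midpoint -0.71875: p = -0.1377 < 0 → [-0.75, -0.71875]
midpoint -0.734375: p = 0.0242 > 0 → [-0.734375, -0.71875]

--+---+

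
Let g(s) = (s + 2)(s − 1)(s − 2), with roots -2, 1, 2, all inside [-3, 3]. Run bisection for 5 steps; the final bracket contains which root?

midpoint 0: g = 4 > 0 → [-3, 0]
midpoint -1.5: g = 4.375 > 0 → [-3, -1.5]
midpoint -2.25: g = -3.453125 < 0 → [-2.25, -1.5]
midpoint -1.875: g = 1.3926 > 0 → [-2.25, -1.875]
midpoint -2.0625: g = -0.7776 < 0 → [-2.0625, -1.875]

-2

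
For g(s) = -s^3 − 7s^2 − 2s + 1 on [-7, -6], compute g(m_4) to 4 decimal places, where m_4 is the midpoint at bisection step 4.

0.3992

m = -6.5, g(m) = -7.125 (−); new bracket [-7, -6.5]
m = -6.75, g(m) = 3.109375 (+); new bracket [-6.75, -6.5]
m = -6.625, g(m) = -2.208984 (−); new bracket [-6.75, -6.625]
m = -6.6875, g(m) = 0.3992 (+); new bracket [-6.6875, -6.625]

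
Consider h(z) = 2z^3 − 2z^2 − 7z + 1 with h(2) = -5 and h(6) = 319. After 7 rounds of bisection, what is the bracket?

midpoint 4: h = 69 > 0 → [2, 4]
midpoint 3: h = 16 > 0 → [2, 3]
midpoint 2.5: h = 2.25 > 0 → [2, 2.5]
midpoint 2.25: h = -2.0938 < 0 → [2.25, 2.5]
midpoint 2.375: h = -0.1133 < 0 → [2.375, 2.5]
midpoint 2.4375: h = 1.019 > 0 → [2.375, 2.4375]
midpoint 2.40625: h = 0.4407 > 0 → [2.375, 2.40625]

[2.375, 2.40625]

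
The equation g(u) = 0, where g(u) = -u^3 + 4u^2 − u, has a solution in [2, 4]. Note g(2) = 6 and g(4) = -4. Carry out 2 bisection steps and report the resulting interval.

[3.5, 4]

midpoint 3: g = 6 > 0 → [3, 4]
midpoint 3.5: g = 2.625 > 0 → [3.5, 4]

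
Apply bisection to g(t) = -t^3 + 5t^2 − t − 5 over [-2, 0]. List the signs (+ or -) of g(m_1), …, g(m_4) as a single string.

t = -1 gives g = 2, positive; keep [-1, 0]
t = -0.5 gives g = -3.125, negative; keep [-1, -0.5]
t = -0.75 gives g = -1.015625, negative; keep [-1, -0.75]
t = -0.875 gives g = 0.373, positive; keep [-0.875, -0.75]

+--+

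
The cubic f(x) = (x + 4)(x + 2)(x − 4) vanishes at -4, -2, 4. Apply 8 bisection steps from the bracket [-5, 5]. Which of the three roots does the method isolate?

4

midpoint 0: f = -32 < 0 → [0, 5]
midpoint 2.5: f = -43.875 < 0 → [2.5, 5]
midpoint 3.75: f = -11.140625 < 0 → [3.75, 5]
midpoint 4.375: f = 20.0215 > 0 → [3.75, 4.375]
midpoint 4.0625: f = 3.0549 > 0 → [3.75, 4.0625]
midpoint 3.90625: f = -4.3778 < 0 → [3.90625, 4.0625]
midpoint 3.984375: f = -0.7466 < 0 → [3.984375, 4.0625]
midpoint 4.0234375: f = 1.1327 > 0 → [3.984375, 4.0234375]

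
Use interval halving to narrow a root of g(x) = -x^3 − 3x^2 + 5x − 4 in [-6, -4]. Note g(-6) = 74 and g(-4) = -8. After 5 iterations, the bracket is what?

[-4.375, -4.3125]

m = -5, g(m) = 21 (+); new bracket [-5, -4]
m = -4.5, g(m) = 3.875 (+); new bracket [-4.5, -4]
m = -4.25, g(m) = -2.671875 (−); new bracket [-4.5, -4.25]
m = -4.375, g(m) = 0.4434 (+); new bracket [-4.375, -4.25]
m = -4.3125, g(m) = -1.1531 (−); new bracket [-4.375, -4.3125]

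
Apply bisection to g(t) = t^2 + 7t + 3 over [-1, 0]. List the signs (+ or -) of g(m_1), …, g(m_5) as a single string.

-+++-

m = -0.5, g(m) = -0.25 (−); new bracket [-0.5, 0]
m = -0.25, g(m) = 1.3125 (+); new bracket [-0.5, -0.25]
m = -0.375, g(m) = 0.515625 (+); new bracket [-0.5, -0.375]
m = -0.4375, g(m) = 0.1289 (+); new bracket [-0.5, -0.4375]
m = -0.46875, g(m) = -0.0615 (−); new bracket [-0.46875, -0.4375]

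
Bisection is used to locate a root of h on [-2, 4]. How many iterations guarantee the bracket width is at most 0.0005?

14

Width after n steps is 6/2^n. Need 2^n ≥ 6/0.0005 = 12000.
2^13 = 8192 < 12000 ≤ 2^14 = 16384, so n = 14.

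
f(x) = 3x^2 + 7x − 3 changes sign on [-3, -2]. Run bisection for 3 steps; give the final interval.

x = -2.5 gives f = -1.75, negative; keep [-3, -2.5]
x = -2.75 gives f = 0.4375, positive; keep [-2.75, -2.5]
x = -2.625 gives f = -0.703125, negative; keep [-2.75, -2.625]

[-2.75, -2.625]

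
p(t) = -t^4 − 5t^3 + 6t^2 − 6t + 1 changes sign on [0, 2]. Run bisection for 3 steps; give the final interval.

midpoint 1: p = -5 < 0 → [0, 1]
midpoint 0.5: p = -1.1875 < 0 → [0, 0.5]
midpoint 0.25: p = -0.207031 < 0 → [0, 0.25]

[0, 0.25]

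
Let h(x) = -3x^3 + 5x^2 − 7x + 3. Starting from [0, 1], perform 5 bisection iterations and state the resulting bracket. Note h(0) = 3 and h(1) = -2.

x = 0.5 gives h = 0.375, positive; keep [0.5, 1]
x = 0.75 gives h = -0.703125, negative; keep [0.5, 0.75]
x = 0.625 gives h = -0.154297, negative; keep [0.5, 0.625]
x = 0.5625 gives h = 0.1106, positive; keep [0.5625, 0.625]
x = 0.59375 gives h = -0.0215, negative; keep [0.5625, 0.59375]

[0.5625, 0.59375]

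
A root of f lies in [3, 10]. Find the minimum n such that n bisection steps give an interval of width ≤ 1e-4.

17

Width after n steps is 7/2^n. Need 2^n ≥ 7/1e-4 = 70000.
2^16 = 65536 < 70000 ≤ 2^17 = 131072, so n = 17.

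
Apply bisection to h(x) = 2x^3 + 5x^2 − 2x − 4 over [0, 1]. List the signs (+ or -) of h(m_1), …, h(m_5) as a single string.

x = 0.5 gives h = -3.5, negative; keep [0.5, 1]
x = 0.75 gives h = -1.84375, negative; keep [0.75, 1]
x = 0.875 gives h = -0.582031, negative; keep [0.875, 1]
x = 0.9375 gives h = 0.1675, positive; keep [0.875, 0.9375]
x = 0.90625 gives h = -0.2175, negative; keep [0.90625, 0.9375]

---+-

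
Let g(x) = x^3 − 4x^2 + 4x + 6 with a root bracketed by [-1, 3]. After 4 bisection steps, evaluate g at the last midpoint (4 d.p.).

0.3281

midpoint 1: g = 7 > 0 → [-1, 1]
midpoint 0: g = 6 > 0 → [-1, 0]
midpoint -0.5: g = 2.875 > 0 → [-1, -0.5]
midpoint -0.75: g = 0.3281 > 0 → [-1, -0.75]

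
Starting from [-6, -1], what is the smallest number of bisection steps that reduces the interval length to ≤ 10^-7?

26

Width after n steps is 5/2^n. Need 2^n ≥ 5/10^-7 = 50000000.
2^25 = 33554432 < 50000000 ≤ 2^26 = 67108864, so n = 26.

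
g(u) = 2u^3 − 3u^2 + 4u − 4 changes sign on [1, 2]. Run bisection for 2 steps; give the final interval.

[1, 1.25]

g(1.5) = 2 > 0, so the root lies in [1, 1.5]
g(1.25) = 0.21875 > 0, so the root lies in [1, 1.25]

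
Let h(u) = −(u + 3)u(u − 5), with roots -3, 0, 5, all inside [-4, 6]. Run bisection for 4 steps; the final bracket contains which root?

5

m = 1, h(m) = 16 (+); new bracket [1, 6]
m = 3.5, h(m) = 34.125 (+); new bracket [3.5, 6]
m = 4.75, h(m) = 9.203125 (+); new bracket [4.75, 6]
m = 5.375, h(m) = -16.8809 (−); new bracket [4.75, 5.375]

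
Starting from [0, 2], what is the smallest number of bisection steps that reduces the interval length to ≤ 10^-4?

15

Width after n steps is 2/2^n. Need 2^n ≥ 2/10^-4 = 20000.
2^14 = 16384 < 20000 ≤ 2^15 = 32768, so n = 15.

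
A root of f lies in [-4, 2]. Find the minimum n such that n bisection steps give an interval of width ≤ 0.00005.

Width after n steps is 6/2^n. Need 2^n ≥ 6/0.00005 = 120000.
2^16 = 65536 < 120000 ≤ 2^17 = 131072, so n = 17.

17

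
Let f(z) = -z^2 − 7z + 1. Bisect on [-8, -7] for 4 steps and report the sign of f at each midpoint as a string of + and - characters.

--+-

f(-7.5) = -2.75 < 0, so the root lies in [-7.5, -7]
f(-7.25) = -0.8125 < 0, so the root lies in [-7.25, -7]
f(-7.125) = 0.109375 > 0, so the root lies in [-7.25, -7.125]
f(-7.1875) = -0.3477 < 0, so the root lies in [-7.1875, -7.125]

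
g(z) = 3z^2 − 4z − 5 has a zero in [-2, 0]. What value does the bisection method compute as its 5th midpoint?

midpoint -1: g = 2 > 0 → [-1, 0]
midpoint -0.5: g = -2.25 < 0 → [-1, -0.5]
midpoint -0.75: g = -0.3125 < 0 → [-1, -0.75]
midpoint -0.875: g = 0.7969 > 0 → [-0.875, -0.75]
midpoint -0.8125: g = 0.2305 > 0 → [-0.8125, -0.75]

-0.8125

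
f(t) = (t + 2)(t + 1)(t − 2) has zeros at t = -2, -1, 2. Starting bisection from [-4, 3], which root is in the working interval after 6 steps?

t = -0.5 gives f = -1.875, negative; keep [-0.5, 3]
t = 1.25 gives f = -5.484375, negative; keep [1.25, 3]
t = 2.125 gives f = 1.611328, positive; keep [1.25, 2.125]
t = 1.6875 gives f = -3.0969, negative; keep [1.6875, 2.125]
t = 1.90625 gives f = -1.0643, negative; keep [1.90625, 2.125]
t = 2.015625 gives f = 0.1892, positive; keep [1.90625, 2.015625]

2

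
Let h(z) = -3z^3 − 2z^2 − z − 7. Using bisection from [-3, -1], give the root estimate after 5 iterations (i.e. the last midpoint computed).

-1.4375

h(-2) = 11 > 0, so the root lies in [-2, -1]
h(-1.5) = 0.125 > 0, so the root lies in [-1.5, -1]
h(-1.25) = -3.015625 < 0, so the root lies in [-1.5, -1.25]
h(-1.375) = -1.6074 < 0, so the root lies in [-1.5, -1.375]
h(-1.4375) = -0.7839 < 0, so the root lies in [-1.5, -1.4375]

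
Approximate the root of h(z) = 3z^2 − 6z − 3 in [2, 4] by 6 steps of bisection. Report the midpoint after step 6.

2.40625

z = 3 gives h = 6, positive; keep [2, 3]
z = 2.5 gives h = 0.75, positive; keep [2, 2.5]
z = 2.25 gives h = -1.3125, negative; keep [2.25, 2.5]
z = 2.375 gives h = -0.3281, negative; keep [2.375, 2.5]
z = 2.4375 gives h = 0.1992, positive; keep [2.375, 2.4375]
z = 2.40625 gives h = -0.0674, negative; keep [2.40625, 2.4375]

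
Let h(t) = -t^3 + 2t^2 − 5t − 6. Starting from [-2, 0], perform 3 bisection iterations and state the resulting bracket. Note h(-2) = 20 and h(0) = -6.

m = -1, h(m) = 2 (+); new bracket [-1, 0]
m = -0.5, h(m) = -2.875 (−); new bracket [-1, -0.5]
m = -0.75, h(m) = -0.703125 (−); new bracket [-1, -0.75]

[-1, -0.75]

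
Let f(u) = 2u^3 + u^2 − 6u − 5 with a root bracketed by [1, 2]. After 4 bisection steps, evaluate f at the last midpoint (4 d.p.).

m = 1.5, f(m) = -5 (−); new bracket [1.5, 2]
m = 1.75, f(m) = -1.71875 (−); new bracket [1.75, 2]
m = 1.875, f(m) = 0.449219 (+); new bracket [1.75, 1.875]
m = 1.8125, f(m) = -0.6812 (−); new bracket [1.8125, 1.875]

-0.6812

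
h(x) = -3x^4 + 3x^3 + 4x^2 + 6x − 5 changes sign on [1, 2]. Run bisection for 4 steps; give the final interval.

h(1.5) = 7.9375 > 0, so the root lies in [1.5, 2]
h(1.75) = 5.691406 > 0, so the root lies in [1.75, 2]
h(1.875) = 3.009033 > 0, so the root lies in [1.875, 2]
h(1.9375) = 1.1848 > 0, so the root lies in [1.9375, 2]

[1.9375, 2]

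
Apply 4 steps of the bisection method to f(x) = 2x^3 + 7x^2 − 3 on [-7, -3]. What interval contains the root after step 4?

f(-5) = -78 < 0, so the root lies in [-5, -3]
f(-4) = -19 < 0, so the root lies in [-4, -3]
f(-3.5) = -3 < 0, so the root lies in [-3.5, -3]
f(-3.25) = 2.2812 > 0, so the root lies in [-3.5, -3.25]

[-3.5, -3.25]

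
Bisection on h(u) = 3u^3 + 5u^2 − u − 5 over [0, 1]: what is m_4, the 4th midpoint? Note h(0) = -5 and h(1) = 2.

0.9375

h(0.5) = -3.875 < 0, so the root lies in [0.5, 1]
h(0.75) = -1.671875 < 0, so the root lies in [0.75, 1]
h(0.875) = -0.037109 < 0, so the root lies in [0.875, 1]
h(0.9375) = 0.929 > 0, so the root lies in [0.875, 0.9375]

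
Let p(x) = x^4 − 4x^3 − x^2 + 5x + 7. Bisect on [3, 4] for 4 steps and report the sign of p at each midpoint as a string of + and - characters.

midpoint 3.5: p = -9.1875 < 0 → [3.5, 4]
midpoint 3.75: p = -1.496094 < 0 → [3.75, 4]
midpoint 3.875: p = 4.086182 > 0 → [3.75, 3.875]
midpoint 3.8125: p = 1.137 > 0 → [3.75, 3.8125]

--++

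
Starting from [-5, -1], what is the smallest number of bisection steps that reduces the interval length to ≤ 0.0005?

13

Width after n steps is 4/2^n. Need 2^n ≥ 4/0.0005 = 8000.
2^12 = 4096 < 8000 ≤ 2^13 = 8192, so n = 13.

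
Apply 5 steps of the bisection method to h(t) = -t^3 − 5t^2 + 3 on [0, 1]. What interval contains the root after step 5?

h(0.5) = 1.625 > 0, so the root lies in [0.5, 1]
h(0.75) = -0.234375 < 0, so the root lies in [0.5, 0.75]
h(0.625) = 0.802734 > 0, so the root lies in [0.625, 0.75]
h(0.6875) = 0.3118 > 0, so the root lies in [0.6875, 0.75]
h(0.71875) = 0.0457 > 0, so the root lies in [0.71875, 0.75]

[0.71875, 0.75]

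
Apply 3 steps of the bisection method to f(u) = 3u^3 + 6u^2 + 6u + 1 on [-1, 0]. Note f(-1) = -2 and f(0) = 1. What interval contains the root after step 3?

m = -0.5, f(m) = -0.875 (−); new bracket [-0.5, 0]
m = -0.25, f(m) = -0.171875 (−); new bracket [-0.25, 0]
m = -0.125, f(m) = 0.337891 (+); new bracket [-0.25, -0.125]

[-0.25, -0.125]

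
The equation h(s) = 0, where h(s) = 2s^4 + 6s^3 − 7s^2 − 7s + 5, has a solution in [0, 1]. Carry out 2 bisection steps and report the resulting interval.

[0.5, 0.75]

h(0.5) = 0.625 > 0, so the root lies in [0.5, 1]
h(0.75) = -1.023438 < 0, so the root lies in [0.5, 0.75]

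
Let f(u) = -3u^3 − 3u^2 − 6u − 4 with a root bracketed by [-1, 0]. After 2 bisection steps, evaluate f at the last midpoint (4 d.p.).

u = -0.5 gives f = -1.375, negative; keep [-1, -0.5]
u = -0.75 gives f = 0.078125, positive; keep [-0.75, -0.5]

0.0781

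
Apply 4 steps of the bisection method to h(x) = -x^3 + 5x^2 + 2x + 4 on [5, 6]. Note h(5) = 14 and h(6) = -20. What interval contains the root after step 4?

h(5.5) = -0.125 < 0, so the root lies in [5, 5.5]
h(5.25) = 7.609375 > 0, so the root lies in [5.25, 5.5]
h(5.375) = 3.916016 > 0, so the root lies in [5.375, 5.5]
h(5.4375) = 1.9397 > 0, so the root lies in [5.4375, 5.5]

[5.4375, 5.5]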